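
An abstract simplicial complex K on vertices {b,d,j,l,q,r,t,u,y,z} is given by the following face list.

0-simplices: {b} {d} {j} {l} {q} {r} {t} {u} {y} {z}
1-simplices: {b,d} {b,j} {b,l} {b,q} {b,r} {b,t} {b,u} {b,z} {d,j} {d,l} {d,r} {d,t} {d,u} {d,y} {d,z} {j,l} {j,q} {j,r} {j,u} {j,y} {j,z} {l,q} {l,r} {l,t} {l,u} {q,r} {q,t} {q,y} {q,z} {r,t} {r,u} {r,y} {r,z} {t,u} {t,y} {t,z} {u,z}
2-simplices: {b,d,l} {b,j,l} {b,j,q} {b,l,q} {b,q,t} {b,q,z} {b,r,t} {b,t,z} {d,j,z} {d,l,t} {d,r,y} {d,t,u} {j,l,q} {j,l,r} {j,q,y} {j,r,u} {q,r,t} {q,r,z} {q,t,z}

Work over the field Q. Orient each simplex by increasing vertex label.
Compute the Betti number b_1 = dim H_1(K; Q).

b_1=11

n_0=10 n_1=37 n_2=19  [Q]
∂1: piv[bd,bj,bl,bq,br,bt,bu,bz,dy] rk=9  ker:dj,dl,dr,dt,du,dz,jl,jq,jr,ju,jy,jz,lq,lr,lt,lu,qr,qt,qy,qz,rt,ru,ry,rz,tu,ty,tz,uz
∂2: piv[bdl,bjl,bjq,blq,bqt,bqz,brt,btz,djz,dlt,dry,dtu,jlr,jqy,jru,qrt,qrz] rk=17  ker:jlq,qtz
b_1=(37−9)−17=11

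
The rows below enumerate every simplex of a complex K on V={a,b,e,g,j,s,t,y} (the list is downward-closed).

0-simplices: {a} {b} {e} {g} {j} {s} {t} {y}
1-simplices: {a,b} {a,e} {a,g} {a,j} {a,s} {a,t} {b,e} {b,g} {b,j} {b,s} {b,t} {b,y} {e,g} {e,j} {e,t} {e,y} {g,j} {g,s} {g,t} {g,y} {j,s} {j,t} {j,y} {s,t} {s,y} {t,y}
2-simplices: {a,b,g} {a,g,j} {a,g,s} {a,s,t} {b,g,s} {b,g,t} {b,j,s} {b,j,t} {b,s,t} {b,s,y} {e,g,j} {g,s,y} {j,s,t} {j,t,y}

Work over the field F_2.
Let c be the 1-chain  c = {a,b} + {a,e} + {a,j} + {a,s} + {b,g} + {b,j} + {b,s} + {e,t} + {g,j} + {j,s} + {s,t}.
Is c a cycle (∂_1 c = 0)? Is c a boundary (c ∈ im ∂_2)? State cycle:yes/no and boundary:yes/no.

cycle:yes boundary:no

n_0=8 n_1=26 n_2=14  [Z2]
∂1: piv[ab,ae,ag,aj,as,at,by] rk=7  ker:be,bg,bj,bs,bt,eg,ej,et,ey,gj,gs,gt,gy,js,jt,jy,st,sy,ty
∂2: piv[abg,agj,ags,ast,bgs,bgt,bjs,bjt,bst,bsy,egj,gsy,jty] rk=13  ker:jst
∂1c = 0
c vs im∂2: residual ≠ 0 ⇒ not boundary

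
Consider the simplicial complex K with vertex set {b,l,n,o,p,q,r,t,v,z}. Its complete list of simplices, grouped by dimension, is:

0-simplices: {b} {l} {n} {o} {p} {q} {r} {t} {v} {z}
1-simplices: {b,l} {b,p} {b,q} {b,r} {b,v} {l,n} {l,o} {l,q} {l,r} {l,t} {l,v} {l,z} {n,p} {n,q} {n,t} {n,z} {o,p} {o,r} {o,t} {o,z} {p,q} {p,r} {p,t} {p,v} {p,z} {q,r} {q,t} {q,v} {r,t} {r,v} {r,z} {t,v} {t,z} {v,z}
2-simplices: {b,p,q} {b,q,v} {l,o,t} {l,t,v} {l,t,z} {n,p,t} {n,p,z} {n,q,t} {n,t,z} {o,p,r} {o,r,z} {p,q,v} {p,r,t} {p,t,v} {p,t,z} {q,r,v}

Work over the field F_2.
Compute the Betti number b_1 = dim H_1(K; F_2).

b_1=10

n_0=10 n_1=34 n_2=16  [Z2]
∂1: piv[bl,bp,bq,br,bv,ln,lo,lt,lz] rk=9  ker:lq,lr,lv,np,nq,nt,nz,op,or,ot,oz,pq,pr,pt,pv,pz,qr,qt,qv,rt,rv,rz,tv,tz,vz
∂2: piv[bpq,bqv,lot,ltv,ltz,npt,npz,nqt,ntz,opr,orz,pqv,prt,ptv,qrv] rk=15  ker:ptz
b_1=(34−9)−15=10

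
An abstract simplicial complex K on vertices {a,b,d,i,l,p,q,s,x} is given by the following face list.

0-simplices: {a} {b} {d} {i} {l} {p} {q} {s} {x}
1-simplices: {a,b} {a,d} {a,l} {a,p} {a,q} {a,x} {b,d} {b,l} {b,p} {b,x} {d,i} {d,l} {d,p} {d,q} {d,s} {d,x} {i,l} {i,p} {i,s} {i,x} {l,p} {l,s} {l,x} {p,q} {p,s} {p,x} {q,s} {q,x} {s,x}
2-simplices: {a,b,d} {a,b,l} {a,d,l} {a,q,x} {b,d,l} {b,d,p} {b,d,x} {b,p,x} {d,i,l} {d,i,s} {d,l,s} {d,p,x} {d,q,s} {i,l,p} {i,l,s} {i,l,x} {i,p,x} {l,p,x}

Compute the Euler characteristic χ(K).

χ(K)=-2

n_0=9 n_1=29 n_2=18
χ=+9−29+18=-2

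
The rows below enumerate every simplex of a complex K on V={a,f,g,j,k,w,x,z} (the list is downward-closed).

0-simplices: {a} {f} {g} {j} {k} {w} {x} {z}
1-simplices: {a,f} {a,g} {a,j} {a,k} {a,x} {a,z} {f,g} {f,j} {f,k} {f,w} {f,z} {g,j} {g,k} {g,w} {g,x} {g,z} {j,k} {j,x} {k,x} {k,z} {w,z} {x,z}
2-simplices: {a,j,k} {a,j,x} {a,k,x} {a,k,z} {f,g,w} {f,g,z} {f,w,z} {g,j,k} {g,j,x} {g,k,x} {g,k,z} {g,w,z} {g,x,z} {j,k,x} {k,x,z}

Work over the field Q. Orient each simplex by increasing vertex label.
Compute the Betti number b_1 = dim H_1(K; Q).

n_0=8 n_1=22 n_2=15  [Q]
∂1: piv[af,ag,aj,ak,ax,az,fw] rk=7  ker:fg,fj,fk,fz,gj,gk,gw,gx,gz,jk,jx,kx,kz,wz,xz
∂2: piv[ajk,ajx,akx,akz,fgw,fgz,fwz,gjk,gjx,gkz,gxz] rk=11  ker:gkx,gwz,jkx,kxz
b_1=(22−7)−11=4

b_1=4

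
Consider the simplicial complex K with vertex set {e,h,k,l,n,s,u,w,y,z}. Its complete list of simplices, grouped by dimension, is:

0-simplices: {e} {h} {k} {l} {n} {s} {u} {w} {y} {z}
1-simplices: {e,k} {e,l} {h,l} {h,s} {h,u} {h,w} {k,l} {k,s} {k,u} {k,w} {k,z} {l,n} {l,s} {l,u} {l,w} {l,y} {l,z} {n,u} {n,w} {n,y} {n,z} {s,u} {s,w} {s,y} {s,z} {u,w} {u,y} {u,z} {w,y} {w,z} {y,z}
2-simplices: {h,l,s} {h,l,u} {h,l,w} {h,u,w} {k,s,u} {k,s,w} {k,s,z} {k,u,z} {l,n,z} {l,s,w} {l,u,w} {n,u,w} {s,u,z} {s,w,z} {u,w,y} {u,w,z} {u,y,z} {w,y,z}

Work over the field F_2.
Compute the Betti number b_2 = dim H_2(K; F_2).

b_2=3

n_0=10 n_1=31 n_2=18  [Z2]
∂1: piv[ek,el,hl,hs,hu,hw,kz,ln,ly] rk=9  ker:kl,ks,ku,kw,ls,lu,lw,lz,nu,nw,ny,nz,su,sw,sy,sz,uw,uy,uz,wy,wz,yz
∂2: piv[hls,hlu,hlw,huw,ksu,ksw,ksz,kuz,lnz,lsw,nuw,swz,uwy,uwz,uyz] rk=15  ker:luw,suz,wyz
b_2=(18−15)−0=3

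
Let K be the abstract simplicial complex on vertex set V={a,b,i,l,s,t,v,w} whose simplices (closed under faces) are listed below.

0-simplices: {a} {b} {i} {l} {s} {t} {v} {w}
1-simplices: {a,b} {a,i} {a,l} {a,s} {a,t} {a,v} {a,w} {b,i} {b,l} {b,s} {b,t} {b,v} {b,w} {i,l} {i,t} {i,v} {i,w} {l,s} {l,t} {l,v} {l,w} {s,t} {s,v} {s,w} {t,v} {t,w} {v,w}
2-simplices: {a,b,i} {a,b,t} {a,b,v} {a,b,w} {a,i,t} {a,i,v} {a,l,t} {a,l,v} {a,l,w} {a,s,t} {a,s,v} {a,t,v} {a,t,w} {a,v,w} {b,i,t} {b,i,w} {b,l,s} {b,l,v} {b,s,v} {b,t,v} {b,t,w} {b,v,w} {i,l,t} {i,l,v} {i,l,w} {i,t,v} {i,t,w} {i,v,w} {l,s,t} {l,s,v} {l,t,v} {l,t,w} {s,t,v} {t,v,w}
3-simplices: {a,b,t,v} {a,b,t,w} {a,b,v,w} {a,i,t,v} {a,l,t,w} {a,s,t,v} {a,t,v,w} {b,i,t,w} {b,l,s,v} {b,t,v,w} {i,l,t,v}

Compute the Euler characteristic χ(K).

n_0=8 n_1=27 n_2=34 n_3=11
χ=+8−27+34−11=4

χ(K)=4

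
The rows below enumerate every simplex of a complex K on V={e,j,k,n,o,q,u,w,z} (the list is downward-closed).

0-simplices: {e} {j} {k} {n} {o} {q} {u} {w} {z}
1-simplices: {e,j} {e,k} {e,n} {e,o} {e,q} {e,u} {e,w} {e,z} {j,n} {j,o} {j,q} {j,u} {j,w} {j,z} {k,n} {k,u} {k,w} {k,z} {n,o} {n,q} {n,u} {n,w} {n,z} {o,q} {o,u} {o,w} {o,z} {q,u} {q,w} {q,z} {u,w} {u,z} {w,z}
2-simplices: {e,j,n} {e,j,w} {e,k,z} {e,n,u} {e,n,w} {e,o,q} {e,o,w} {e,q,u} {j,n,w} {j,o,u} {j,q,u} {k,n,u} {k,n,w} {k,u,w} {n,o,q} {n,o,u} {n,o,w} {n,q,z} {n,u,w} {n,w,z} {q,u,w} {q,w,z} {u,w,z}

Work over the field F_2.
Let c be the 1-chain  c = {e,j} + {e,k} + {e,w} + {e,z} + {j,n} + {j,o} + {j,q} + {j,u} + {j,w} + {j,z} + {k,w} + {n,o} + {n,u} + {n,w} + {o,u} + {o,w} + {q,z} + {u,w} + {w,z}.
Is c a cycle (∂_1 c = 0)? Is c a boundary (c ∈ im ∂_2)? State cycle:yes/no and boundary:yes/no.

cycle:no boundary:no

n_0=9 n_1=33 n_2=23  [Z2]
∂1: piv[ej,ek,en,eo,eq,eu,ew,ez] rk=8  ker:jn,jo,jq,ju,jw,jz,kn,ku,kw,kz,no,nq,nu,nw,nz,oq,ou,ow,oz,qu,qw,qz,uw,uz,wz
∂2: piv[ejn,ejw,ekz,enu,enw,eoq,eow,equ,jou,jqu,knu,knw,kuw,noq,nou,now,nqz,nwz,quw,uwz] rk=20  ker:jnw,nuw,qwz
∂1c = {j} + {w}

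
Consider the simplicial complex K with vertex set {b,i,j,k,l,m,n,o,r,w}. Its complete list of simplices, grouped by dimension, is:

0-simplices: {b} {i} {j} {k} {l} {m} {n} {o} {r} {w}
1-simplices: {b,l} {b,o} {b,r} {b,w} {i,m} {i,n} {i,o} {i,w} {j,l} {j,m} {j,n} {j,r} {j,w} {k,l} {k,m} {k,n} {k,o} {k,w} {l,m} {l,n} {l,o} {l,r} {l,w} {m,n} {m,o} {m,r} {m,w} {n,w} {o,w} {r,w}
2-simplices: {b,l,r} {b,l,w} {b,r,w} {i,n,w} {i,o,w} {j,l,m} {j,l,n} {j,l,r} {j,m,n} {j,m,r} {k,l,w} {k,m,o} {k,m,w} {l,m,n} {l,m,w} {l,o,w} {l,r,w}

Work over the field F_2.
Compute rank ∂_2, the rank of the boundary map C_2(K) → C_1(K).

n_0=10 n_1=30 n_2=17  [Z2]
∂1: piv[bl,bo,br,bw,im,in,io,jl,kl] rk=9  ker:iw,jm,jn,jr,jw,km,kn,ko,kw,lm,ln,lo,lr,lw,mn,mo,mr,mw,nw,ow,rw
∂2: piv[blr,blw,brw,inw,iow,jlm,jln,jlr,jmn,jmr,klw,kmo,kmw,lmw,low] rk=15  ker:lmn,lrw
rk∂_2=15

rank∂_2=15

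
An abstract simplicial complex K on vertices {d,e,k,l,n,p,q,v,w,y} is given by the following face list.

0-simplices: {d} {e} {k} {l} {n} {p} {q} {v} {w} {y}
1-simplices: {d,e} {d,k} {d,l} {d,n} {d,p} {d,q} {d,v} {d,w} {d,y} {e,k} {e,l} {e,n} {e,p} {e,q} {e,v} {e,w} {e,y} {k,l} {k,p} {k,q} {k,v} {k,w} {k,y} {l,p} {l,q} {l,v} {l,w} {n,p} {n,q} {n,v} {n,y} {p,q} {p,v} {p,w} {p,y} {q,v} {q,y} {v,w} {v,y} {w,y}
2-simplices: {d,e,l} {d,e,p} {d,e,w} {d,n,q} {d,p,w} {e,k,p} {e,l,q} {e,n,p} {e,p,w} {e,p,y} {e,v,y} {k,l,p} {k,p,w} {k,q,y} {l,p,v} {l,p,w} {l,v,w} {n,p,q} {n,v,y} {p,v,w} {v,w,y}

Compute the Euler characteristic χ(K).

χ(K)=-9

n_0=10 n_1=40 n_2=21
χ=+10−40+21=-9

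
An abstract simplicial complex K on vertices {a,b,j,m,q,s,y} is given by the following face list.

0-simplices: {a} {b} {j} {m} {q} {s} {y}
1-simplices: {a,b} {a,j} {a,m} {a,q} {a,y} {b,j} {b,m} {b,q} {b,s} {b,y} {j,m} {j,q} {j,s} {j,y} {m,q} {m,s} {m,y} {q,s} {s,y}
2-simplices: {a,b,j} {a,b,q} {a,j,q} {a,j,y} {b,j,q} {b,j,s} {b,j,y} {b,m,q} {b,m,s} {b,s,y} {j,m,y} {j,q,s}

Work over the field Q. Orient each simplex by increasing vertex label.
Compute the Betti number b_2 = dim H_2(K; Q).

b_2=1

n_0=7 n_1=19 n_2=12  [Q]
∂1: piv[ab,aj,am,aq,ay,bs] rk=6  ker:bj,bm,bq,by,jm,jq,js,jy,mq,ms,my,qs,sy
∂2: piv[abj,abq,ajq,ajy,bjs,bjy,bmq,bms,bsy,jmy,jqs] rk=11  ker:bjq
b_2=(12−11)−0=1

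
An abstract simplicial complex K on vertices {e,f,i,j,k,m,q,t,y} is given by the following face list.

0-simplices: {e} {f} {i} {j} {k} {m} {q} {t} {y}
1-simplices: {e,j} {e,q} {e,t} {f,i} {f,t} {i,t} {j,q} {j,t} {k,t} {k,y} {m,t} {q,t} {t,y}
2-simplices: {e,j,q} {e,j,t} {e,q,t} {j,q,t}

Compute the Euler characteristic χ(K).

χ(K)=0

n_0=9 n_1=13 n_2=4
χ=+9−13+4=0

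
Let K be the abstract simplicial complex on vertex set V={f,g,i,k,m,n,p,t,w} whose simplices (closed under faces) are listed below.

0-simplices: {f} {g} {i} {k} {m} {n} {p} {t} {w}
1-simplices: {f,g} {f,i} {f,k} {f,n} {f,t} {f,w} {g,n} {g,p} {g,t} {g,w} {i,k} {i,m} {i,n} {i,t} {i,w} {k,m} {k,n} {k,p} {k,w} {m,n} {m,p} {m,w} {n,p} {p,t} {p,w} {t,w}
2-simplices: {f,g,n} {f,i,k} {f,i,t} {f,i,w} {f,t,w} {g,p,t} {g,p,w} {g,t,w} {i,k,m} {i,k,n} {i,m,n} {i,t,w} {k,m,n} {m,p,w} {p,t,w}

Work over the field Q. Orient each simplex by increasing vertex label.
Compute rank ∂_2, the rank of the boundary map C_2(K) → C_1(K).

n_0=9 n_1=26 n_2=15  [Q]
∂1: piv[fg,fi,fk,fn,ft,fw,gp,im] rk=8  ker:gn,gt,gw,ik,in,it,iw,km,kn,kp,kw,mn,mp,mw,np,pt,pw,tw
∂2: piv[fgn,fik,fit,fiw,ftw,gpt,gpw,gtw,ikm,ikn,imn,mpw] rk=12  ker:itw,kmn,ptw
rk∂_2=12

rank∂_2=12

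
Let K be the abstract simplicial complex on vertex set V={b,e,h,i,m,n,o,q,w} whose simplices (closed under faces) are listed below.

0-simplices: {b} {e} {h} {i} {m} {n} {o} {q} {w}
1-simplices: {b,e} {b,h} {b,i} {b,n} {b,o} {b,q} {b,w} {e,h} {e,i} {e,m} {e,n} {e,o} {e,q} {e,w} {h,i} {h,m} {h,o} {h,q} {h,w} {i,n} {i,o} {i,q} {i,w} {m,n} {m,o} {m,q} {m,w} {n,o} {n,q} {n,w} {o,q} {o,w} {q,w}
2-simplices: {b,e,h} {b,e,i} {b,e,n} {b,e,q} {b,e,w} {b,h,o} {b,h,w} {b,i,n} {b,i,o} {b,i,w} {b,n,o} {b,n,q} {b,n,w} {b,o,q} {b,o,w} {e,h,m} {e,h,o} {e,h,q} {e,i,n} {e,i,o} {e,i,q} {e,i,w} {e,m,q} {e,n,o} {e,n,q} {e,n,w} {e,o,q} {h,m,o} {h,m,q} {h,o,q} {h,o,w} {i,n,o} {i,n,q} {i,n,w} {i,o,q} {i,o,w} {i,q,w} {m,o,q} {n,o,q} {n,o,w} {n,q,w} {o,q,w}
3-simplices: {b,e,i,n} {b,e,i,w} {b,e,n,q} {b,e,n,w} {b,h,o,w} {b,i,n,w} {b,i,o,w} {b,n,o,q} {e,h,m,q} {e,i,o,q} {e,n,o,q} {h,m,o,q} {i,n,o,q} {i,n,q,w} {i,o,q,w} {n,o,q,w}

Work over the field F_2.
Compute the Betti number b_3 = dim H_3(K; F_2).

b_3=0

n_0=9 n_1=33 n_2=42 n_3=16  [Z2]
∂1: piv[be,bh,bi,bn,bo,bq,bw,em] rk=8  ker:eh,ei,en,eo,eq,ew,hi,hm,ho,hq,hw,in,io,iq,iw,mn,mo,mq,mw,no,nq,nw,oq,ow,qw
∂2: piv[beh,bei,ben,beq,bew,bho,bhw,bin,bio,biw,bno,bnq,bnw,boq,bow,ehm,eho,ehq,eiq,emq,hmo,iqw] rk=22  ker:ein,eio,eiw,eno,enq,enw,eoq,hmq,hoq,how,ino,inq,inw,ioq,iow,moq,noq,now,nqw,oqw
∂3: piv[bein,beiw,benq,benw,bhow,binw,biow,bnoq,ehmq,eioq,enoq,hmoq,inoq,inqw,ioqw,noqw] rk=16
b_3=(16−16)−0=0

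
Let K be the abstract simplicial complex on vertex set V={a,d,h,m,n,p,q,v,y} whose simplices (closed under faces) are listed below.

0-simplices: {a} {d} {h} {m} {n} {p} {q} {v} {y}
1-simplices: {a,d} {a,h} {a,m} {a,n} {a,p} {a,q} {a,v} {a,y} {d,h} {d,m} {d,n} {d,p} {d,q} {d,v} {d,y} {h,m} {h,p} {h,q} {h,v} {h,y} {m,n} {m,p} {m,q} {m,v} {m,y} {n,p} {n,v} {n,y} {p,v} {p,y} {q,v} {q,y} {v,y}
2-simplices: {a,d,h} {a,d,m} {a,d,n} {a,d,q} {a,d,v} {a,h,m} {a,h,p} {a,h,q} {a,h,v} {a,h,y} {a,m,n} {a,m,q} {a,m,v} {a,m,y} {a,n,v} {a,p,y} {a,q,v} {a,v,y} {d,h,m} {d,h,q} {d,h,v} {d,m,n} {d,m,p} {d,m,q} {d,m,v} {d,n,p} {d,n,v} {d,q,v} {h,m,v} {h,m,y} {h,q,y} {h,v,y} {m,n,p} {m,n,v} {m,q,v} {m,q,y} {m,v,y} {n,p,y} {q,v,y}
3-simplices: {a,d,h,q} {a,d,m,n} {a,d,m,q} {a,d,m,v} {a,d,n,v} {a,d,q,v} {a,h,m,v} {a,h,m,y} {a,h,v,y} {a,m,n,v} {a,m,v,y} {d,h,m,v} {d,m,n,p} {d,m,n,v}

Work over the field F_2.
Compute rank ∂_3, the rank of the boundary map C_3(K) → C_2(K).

rank∂_3=13

n_0=9 n_1=33 n_2=39 n_3=14  [Z2]
∂1: piv[ad,ah,am,an,ap,aq,av,ay] rk=8  ker:dh,dm,dn,dp,dq,dv,dy,hm,hp,hq,hv,hy,mn,mp,mq,mv,my,np,nv,ny,pv,py,qv,qy,vy
∂2: piv[adh,adm,adn,adq,adv,ahm,ahp,ahq,ahv,ahy,amn,amq,amv,amy,anv,apy,aqv,avy,dmp,dnp,hqy,npy] rk=22  ker:dhm,dhq,dhv,dmn,dmq,dmv,dnv,dqv,hmv,hmy,hvy,mnp,mnv,mqv,mqy,mvy,qvy
∂3: piv[adhq,admn,admq,admv,adnv,adqv,ahmv,ahmy,ahvy,amnv,amvy,dhmv,dmnp] rk=13  ker:dmnv
rk∂_3=13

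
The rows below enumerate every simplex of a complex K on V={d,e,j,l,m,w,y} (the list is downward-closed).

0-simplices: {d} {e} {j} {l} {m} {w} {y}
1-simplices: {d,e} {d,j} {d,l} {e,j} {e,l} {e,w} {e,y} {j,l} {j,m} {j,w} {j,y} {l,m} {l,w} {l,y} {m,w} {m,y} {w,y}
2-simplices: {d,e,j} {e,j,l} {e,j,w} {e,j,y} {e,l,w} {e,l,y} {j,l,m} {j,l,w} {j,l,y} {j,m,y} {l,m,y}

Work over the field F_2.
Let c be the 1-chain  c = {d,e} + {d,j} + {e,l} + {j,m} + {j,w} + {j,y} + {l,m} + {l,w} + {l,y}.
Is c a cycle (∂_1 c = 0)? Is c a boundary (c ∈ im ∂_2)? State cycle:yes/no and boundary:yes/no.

n_0=7 n_1=17 n_2=11  [Z2]
∂1: piv[de,dj,dl,ew,ey,jm] rk=6  ker:ej,el,jl,jw,jy,lm,lw,ly,mw,my,wy
∂2: piv[dej,ejl,ejw,ejy,elw,ely,jlm,jmy] rk=8  ker:jlw,jly,lmy
∂1c = 0
c vs im∂2: reduces to 0 ⇒ boundary

cycle:yes boundary:yes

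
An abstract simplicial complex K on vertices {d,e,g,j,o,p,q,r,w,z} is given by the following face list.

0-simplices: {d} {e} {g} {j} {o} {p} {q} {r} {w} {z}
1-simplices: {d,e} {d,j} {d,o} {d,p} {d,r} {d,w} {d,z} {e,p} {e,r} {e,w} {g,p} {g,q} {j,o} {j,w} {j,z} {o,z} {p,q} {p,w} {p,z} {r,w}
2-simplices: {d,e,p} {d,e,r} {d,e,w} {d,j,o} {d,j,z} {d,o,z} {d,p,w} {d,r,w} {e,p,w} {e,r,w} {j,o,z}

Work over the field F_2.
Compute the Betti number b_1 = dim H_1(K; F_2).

b_1=3

n_0=10 n_1=20 n_2=11  [Z2]
∂1: piv[de,dj,do,dp,dr,dw,dz,gp,gq] rk=9  ker:ep,er,ew,jo,jw,jz,oz,pq,pw,pz,rw
∂2: piv[dep,der,dew,djo,djz,doz,dpw,drw] rk=8  ker:epw,erw,joz
b_1=(20−9)−8=3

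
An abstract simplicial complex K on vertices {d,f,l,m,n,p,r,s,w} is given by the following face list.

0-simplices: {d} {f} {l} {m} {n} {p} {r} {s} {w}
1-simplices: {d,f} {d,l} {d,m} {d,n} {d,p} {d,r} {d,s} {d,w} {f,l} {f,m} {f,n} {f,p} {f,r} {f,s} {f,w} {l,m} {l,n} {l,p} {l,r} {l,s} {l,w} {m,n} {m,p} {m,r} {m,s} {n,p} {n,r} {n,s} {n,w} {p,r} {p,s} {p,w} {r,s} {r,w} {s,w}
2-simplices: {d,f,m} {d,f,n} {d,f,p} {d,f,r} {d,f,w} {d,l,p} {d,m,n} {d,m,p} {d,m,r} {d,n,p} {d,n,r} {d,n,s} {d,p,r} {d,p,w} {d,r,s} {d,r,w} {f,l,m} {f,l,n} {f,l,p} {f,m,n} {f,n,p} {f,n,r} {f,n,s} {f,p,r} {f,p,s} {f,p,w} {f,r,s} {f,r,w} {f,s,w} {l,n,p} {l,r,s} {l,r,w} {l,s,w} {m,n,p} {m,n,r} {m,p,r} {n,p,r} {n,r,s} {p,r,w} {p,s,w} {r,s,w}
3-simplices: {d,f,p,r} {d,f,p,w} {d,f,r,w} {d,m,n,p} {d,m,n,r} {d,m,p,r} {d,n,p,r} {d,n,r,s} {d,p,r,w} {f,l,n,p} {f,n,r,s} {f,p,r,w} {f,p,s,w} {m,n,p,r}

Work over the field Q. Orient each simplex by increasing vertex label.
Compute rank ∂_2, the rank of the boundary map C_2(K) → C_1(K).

n_0=9 n_1=35 n_2=41 n_3=14  [Q]
∂1: piv[df,dl,dm,dn,dp,dr,ds,dw] rk=8  ker:fl,fm,fn,fp,fr,fs,fw,lm,ln,lp,lr,ls,lw,mn,mp,mr,ms,np,nr,ns,nw,pr,ps,pw,rs,rw,sw
∂2: piv[dfm,dfn,dfp,dfr,dfw,dlp,dmn,dmp,dmr,dnp,dnr,dns,dpr,dpw,drs,drw,flm,fln,flp,fns,fps,fsw,lrs,lrw] rk=24  ker:fmn,fnp,fnr,fpr,fpw,frs,frw,lnp,lsw,mnp,mnr,mpr,npr,nrs,prw,psw,rsw
∂3: piv[dfpr,dfpw,dfrw,dmnp,dmnr,dmpr,dnpr,dnrs,dprw,flnp,fnrs,fpsw] rk=12  ker:fprw,mnpr
rk∂_2=24

rank∂_2=24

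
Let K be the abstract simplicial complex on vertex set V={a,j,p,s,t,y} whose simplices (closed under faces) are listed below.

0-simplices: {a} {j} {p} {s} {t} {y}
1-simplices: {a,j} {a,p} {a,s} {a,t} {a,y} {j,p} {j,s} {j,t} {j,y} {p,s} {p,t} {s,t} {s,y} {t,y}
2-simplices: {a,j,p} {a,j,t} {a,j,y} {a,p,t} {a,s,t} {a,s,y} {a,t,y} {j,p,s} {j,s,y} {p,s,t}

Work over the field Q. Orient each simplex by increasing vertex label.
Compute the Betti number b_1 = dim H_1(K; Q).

b_1=0

n_0=6 n_1=14 n_2=10  [Q]
∂1: piv[aj,ap,as,at,ay] rk=5  ker:jp,js,jt,jy,ps,pt,st,sy,ty
∂2: piv[ajp,ajt,ajy,apt,ast,asy,aty,jps,jsy] rk=9  ker:pst
b_1=(14−5)−9=0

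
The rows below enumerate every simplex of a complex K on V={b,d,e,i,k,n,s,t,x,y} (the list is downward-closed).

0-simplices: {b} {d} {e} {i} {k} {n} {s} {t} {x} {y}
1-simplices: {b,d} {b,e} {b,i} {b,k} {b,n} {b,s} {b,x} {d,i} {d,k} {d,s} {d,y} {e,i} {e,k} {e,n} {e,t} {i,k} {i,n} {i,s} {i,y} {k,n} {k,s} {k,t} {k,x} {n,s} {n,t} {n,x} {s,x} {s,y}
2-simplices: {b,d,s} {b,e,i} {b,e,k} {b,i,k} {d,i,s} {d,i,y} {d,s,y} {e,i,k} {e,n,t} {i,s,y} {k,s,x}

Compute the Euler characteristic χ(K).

χ(K)=-7

n_0=10 n_1=28 n_2=11
χ=+10−28+11=-7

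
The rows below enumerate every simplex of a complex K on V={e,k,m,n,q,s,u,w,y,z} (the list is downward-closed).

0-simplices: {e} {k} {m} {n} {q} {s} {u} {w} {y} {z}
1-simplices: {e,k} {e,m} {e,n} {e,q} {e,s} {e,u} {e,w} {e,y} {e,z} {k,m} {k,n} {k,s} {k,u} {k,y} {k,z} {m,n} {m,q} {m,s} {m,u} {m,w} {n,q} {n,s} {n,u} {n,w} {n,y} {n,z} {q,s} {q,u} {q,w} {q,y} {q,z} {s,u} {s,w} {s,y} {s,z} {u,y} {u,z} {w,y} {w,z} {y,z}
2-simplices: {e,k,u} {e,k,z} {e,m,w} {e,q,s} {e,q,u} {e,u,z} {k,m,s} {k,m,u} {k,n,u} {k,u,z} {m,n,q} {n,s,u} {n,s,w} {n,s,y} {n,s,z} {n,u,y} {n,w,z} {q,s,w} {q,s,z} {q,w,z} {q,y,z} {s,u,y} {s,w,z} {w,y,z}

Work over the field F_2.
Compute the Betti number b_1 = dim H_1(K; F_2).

b_1=11

n_0=10 n_1=40 n_2=24  [Z2]
∂1: piv[ek,em,en,eq,es,eu,ew,ey,ez] rk=9  ker:km,kn,ks,ku,ky,kz,mn,mq,ms,mu,mw,nq,ns,nu,nw,ny,nz,qs,qu,qw,qy,qz,su,sw,sy,sz,uy,uz,wy,wz,yz
∂2: piv[eku,ekz,emw,eqs,equ,euz,kms,kmu,knu,mnq,nsu,nsw,nsy,nsz,nuy,nwz,qsw,qsz,qyz,wyz] rk=20  ker:kuz,qwz,suy,swz
b_1=(40−9)−20=11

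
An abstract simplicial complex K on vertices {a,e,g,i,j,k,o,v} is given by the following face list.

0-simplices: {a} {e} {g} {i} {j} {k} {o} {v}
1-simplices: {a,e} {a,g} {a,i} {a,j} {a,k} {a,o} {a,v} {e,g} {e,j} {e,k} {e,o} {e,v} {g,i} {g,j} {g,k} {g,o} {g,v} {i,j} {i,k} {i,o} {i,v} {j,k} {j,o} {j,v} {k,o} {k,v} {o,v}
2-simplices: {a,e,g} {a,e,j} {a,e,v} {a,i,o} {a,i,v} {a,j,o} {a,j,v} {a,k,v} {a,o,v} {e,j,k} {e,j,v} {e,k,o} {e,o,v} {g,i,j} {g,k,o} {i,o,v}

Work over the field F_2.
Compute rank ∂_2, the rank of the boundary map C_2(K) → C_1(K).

n_0=8 n_1=27 n_2=16  [Z2]
∂1: piv[ae,ag,ai,aj,ak,ao,av] rk=7  ker:eg,ej,ek,eo,ev,gi,gj,gk,go,gv,ij,ik,io,iv,jk,jo,jv,ko,kv,ov
∂2: piv[aeg,aej,aev,aio,aiv,ajo,ajv,akv,aov,ejk,eko,eov,gij,gko] rk=14  ker:ejv,iov
rk∂_2=14

rank∂_2=14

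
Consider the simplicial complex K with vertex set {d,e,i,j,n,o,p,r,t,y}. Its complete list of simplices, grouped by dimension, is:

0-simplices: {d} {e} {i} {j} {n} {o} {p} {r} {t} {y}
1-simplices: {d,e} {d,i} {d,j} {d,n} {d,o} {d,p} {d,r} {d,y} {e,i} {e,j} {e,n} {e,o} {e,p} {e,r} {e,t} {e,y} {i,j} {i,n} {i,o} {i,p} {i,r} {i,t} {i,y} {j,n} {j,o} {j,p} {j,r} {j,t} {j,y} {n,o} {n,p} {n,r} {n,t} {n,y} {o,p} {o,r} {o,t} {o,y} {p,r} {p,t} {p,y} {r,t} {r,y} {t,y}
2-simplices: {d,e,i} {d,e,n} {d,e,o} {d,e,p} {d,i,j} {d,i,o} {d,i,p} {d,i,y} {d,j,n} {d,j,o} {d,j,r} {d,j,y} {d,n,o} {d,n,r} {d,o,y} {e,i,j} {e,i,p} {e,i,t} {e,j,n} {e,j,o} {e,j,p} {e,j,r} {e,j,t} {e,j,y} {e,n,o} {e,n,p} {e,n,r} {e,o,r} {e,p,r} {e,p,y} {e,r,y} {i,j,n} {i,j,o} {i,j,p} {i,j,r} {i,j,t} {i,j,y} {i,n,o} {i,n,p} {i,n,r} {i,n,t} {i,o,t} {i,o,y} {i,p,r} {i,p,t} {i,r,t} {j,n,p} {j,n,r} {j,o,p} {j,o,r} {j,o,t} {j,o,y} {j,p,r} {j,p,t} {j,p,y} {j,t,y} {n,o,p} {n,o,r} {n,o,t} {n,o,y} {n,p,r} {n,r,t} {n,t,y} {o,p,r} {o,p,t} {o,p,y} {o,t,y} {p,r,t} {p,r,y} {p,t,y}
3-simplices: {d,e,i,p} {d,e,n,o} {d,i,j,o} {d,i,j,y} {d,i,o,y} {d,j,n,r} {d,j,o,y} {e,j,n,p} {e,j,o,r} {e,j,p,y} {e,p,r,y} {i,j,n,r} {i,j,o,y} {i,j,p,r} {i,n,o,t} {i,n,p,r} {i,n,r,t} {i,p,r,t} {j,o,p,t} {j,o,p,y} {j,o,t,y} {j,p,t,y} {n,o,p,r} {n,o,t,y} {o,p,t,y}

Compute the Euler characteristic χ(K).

χ(K)=11

n_0=10 n_1=44 n_2=70 n_3=25
χ=+10−44+70−25=11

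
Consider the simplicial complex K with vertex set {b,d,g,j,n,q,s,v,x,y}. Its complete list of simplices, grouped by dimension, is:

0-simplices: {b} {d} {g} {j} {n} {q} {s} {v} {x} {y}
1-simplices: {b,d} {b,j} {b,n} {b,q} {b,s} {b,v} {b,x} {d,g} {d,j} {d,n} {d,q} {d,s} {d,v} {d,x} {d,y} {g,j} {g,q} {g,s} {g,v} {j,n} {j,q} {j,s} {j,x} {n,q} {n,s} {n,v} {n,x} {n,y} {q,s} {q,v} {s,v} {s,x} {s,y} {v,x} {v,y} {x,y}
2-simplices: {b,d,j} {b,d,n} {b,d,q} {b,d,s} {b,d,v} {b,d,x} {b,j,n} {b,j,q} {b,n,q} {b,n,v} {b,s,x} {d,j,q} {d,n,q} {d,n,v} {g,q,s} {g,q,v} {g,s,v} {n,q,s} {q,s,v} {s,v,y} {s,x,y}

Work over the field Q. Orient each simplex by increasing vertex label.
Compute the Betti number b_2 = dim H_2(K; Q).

b_2=4

n_0=10 n_1=36 n_2=21  [Q]
∂1: piv[bd,bj,bn,bq,bs,bv,bx,dg,dy] rk=9  ker:dj,dn,dq,ds,dv,dx,gj,gq,gs,gv,jn,jq,js,jx,nq,ns,nv,nx,ny,qs,qv,sv,sx,sy,vx,vy,xy
∂2: piv[bdj,bdn,bdq,bds,bdv,bdx,bjn,bjq,bnq,bnv,bsx,gqs,gqv,gsv,nqs,svy,sxy] rk=17  ker:djq,dnq,dnv,qsv
b_2=(21−17)−0=4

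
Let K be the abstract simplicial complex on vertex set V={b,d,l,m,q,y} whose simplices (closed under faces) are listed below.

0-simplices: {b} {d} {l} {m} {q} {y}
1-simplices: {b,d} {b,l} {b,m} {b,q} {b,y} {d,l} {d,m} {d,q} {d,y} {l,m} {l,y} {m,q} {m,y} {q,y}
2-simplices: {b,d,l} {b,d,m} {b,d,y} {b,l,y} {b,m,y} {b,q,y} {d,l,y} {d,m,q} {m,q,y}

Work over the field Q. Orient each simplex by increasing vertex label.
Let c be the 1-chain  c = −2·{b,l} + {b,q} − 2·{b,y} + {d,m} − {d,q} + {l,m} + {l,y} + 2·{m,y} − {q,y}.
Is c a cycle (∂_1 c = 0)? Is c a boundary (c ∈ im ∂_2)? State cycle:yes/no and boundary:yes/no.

n_0=6 n_1=14 n_2=9  [Q]
∂1: piv[bd,bl,bm,bq,by] rk=5  ker:dl,dm,dq,dy,lm,ly,mq,my,qy
∂2: piv[bdl,bdm,bdy,bly,bmy,bqy,dmq,mqy] rk=8  ker:dly
∂1c = 3·{b} − 4·{l} + {q}

cycle:no boundary:no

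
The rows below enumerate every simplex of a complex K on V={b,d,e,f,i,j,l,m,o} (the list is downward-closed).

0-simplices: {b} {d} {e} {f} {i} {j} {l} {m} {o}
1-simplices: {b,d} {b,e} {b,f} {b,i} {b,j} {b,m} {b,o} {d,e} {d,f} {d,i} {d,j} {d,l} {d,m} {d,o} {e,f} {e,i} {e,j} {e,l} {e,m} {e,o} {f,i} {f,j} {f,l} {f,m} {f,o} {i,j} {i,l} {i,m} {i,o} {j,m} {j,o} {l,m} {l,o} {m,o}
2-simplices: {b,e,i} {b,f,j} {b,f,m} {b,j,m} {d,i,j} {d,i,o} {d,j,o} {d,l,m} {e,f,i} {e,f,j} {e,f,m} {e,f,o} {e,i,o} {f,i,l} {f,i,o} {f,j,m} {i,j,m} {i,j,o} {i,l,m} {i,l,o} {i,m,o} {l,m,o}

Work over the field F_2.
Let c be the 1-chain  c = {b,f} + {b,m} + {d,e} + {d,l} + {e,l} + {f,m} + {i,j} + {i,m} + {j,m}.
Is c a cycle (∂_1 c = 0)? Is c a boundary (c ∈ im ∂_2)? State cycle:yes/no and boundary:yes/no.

cycle:yes boundary:no

n_0=9 n_1=34 n_2=22  [Z2]
∂1: piv[bd,be,bf,bi,bj,bm,bo,dl] rk=8  ker:de,df,di,dj,dm,do,ef,ei,ej,el,em,eo,fi,fj,fl,fm,fo,ij,il,im,io,jm,jo,lm,lo,mo
∂2: piv[bei,bfj,bfm,bjm,dij,dio,djo,dlm,efi,efj,efm,efo,eio,fil,ijm,ilm,ilo,imo] rk=18  ker:fio,fjm,ijo,lmo
∂1c = 0
c vs im∂2: residual ≠ 0 ⇒ not boundary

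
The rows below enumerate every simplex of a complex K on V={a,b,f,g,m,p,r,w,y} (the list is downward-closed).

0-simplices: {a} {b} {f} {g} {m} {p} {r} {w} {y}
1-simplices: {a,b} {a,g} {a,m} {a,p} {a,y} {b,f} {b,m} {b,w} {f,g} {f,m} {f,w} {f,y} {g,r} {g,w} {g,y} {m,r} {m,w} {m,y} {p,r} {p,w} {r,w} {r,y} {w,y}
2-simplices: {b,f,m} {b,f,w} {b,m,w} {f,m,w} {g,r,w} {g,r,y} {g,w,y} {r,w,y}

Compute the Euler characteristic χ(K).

n_0=9 n_1=23 n_2=8
χ=+9−23+8=-6

χ(K)=-6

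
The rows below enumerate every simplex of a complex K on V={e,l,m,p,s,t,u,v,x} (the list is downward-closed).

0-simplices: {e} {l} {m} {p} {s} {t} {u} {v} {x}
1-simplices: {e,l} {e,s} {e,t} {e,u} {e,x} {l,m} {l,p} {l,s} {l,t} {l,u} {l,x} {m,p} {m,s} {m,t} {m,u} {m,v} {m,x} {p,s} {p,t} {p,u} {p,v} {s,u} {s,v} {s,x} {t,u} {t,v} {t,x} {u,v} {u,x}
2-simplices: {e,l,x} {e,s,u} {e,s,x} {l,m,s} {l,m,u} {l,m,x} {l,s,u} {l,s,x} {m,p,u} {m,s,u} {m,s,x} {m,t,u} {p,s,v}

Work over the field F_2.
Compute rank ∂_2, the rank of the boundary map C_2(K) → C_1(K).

n_0=9 n_1=29 n_2=13  [Z2]
∂1: piv[el,es,et,eu,ex,lm,lp,mv] rk=8  ker:ls,lt,lu,lx,mp,ms,mt,mu,mx,ps,pt,pu,pv,su,sv,sx,tu,tv,tx,uv,ux
∂2: piv[elx,esu,esx,lms,lmu,lmx,lsu,lsx,mpu,mtu,psv] rk=11  ker:msu,msx
rk∂_2=11

rank∂_2=11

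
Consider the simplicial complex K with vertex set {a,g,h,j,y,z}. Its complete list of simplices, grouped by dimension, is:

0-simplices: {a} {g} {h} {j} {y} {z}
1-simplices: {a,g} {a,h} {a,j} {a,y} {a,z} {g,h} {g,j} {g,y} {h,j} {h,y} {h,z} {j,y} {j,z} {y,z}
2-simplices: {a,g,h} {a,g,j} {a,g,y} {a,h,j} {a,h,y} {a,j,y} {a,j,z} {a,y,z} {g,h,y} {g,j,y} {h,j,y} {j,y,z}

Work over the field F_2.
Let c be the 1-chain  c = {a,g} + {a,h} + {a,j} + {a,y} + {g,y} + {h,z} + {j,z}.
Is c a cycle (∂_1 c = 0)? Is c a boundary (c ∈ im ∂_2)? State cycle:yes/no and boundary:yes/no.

n_0=6 n_1=14 n_2=12  [Z2]
∂1: piv[ag,ah,aj,ay,az] rk=5  ker:gh,gj,gy,hj,hy,hz,jy,jz,yz
∂2: piv[agh,agj,agy,ahj,ahy,ajy,ajz,ayz] rk=8  ker:ghy,gjy,hjy,jyz
∂1c = 0
c vs im∂2: residual ≠ 0 ⇒ not boundary

cycle:yes boundary:no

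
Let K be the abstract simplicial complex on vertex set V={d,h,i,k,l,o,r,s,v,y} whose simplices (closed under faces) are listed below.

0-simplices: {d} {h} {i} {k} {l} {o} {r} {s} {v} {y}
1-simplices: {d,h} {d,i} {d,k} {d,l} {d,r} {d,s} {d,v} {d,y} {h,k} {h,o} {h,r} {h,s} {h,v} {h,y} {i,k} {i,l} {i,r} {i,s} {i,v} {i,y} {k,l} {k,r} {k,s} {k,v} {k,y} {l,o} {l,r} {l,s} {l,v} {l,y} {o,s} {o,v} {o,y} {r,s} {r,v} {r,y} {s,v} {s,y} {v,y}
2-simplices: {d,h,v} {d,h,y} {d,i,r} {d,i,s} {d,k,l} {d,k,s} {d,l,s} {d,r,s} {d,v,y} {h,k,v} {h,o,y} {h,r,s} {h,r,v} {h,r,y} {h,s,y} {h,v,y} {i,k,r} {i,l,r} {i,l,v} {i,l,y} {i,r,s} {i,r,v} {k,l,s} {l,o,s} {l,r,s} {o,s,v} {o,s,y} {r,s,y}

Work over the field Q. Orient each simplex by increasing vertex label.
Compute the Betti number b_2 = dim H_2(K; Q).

b_2=4

n_0=10 n_1=39 n_2=28  [Q]
∂1: piv[dh,di,dk,dl,dr,ds,dv,dy,ho] rk=9  ker:hk,hr,hs,hv,hy,ik,il,ir,is,iv,iy,kl,kr,ks,kv,ky,lo,lr,ls,lv,ly,os,ov,oy,rs,rv,ry,sv,sy,vy
∂2: piv[dhv,dhy,dir,dis,dkl,dks,dls,drs,dvy,hkv,hoy,hrs,hrv,hry,hsy,ikr,ilr,ilv,ily,irv,los,lrs,osv,osy] rk=24  ker:hvy,irs,kls,rsy
b_2=(28−24)−0=4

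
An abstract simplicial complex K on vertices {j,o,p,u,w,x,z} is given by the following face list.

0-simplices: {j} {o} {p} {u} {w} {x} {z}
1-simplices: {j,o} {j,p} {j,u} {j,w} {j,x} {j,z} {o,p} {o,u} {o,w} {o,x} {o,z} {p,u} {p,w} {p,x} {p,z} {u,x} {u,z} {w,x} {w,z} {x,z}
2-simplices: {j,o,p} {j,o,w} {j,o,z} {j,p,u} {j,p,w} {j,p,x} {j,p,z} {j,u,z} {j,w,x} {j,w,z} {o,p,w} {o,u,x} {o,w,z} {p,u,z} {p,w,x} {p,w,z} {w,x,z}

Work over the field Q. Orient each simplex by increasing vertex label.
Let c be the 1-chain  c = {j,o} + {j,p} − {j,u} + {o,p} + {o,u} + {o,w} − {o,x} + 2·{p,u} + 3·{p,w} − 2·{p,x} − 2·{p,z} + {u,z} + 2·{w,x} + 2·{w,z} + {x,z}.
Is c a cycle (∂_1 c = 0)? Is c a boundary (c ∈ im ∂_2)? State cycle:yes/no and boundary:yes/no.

n_0=7 n_1=20 n_2=17  [Q]
∂1: piv[jo,jp,ju,jw,jx,jz] rk=6  ker:op,ou,ow,ox,oz,pu,pw,px,pz,ux,uz,wx,wz,xz
∂2: piv[jop,jow,joz,jpu,jpw,jpx,jpz,juz,jwx,jwz,oux,wxz] rk=12  ker:opw,owz,puz,pwx,pwz
∂1c = −{j} − {o} + {p} + {u} − 2·{x} + 2·{z}

cycle:no boundary:no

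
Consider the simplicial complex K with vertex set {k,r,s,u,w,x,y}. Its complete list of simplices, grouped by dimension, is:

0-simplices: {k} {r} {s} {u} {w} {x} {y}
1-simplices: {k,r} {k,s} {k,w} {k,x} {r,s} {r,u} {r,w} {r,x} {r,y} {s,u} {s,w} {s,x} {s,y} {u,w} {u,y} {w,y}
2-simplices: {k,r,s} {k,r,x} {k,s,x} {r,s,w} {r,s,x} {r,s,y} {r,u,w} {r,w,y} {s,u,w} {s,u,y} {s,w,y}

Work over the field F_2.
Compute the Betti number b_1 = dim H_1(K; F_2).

n_0=7 n_1=16 n_2=11  [Z2]
∂1: piv[kr,ks,kw,kx,ru,ry] rk=6  ker:rs,rw,rx,su,sw,sx,sy,uw,uy,wy
∂2: piv[krs,krx,ksx,rsw,rsy,ruw,rwy,suw,suy] rk=9  ker:rsx,swy
b_1=(16−6)−9=1

b_1=1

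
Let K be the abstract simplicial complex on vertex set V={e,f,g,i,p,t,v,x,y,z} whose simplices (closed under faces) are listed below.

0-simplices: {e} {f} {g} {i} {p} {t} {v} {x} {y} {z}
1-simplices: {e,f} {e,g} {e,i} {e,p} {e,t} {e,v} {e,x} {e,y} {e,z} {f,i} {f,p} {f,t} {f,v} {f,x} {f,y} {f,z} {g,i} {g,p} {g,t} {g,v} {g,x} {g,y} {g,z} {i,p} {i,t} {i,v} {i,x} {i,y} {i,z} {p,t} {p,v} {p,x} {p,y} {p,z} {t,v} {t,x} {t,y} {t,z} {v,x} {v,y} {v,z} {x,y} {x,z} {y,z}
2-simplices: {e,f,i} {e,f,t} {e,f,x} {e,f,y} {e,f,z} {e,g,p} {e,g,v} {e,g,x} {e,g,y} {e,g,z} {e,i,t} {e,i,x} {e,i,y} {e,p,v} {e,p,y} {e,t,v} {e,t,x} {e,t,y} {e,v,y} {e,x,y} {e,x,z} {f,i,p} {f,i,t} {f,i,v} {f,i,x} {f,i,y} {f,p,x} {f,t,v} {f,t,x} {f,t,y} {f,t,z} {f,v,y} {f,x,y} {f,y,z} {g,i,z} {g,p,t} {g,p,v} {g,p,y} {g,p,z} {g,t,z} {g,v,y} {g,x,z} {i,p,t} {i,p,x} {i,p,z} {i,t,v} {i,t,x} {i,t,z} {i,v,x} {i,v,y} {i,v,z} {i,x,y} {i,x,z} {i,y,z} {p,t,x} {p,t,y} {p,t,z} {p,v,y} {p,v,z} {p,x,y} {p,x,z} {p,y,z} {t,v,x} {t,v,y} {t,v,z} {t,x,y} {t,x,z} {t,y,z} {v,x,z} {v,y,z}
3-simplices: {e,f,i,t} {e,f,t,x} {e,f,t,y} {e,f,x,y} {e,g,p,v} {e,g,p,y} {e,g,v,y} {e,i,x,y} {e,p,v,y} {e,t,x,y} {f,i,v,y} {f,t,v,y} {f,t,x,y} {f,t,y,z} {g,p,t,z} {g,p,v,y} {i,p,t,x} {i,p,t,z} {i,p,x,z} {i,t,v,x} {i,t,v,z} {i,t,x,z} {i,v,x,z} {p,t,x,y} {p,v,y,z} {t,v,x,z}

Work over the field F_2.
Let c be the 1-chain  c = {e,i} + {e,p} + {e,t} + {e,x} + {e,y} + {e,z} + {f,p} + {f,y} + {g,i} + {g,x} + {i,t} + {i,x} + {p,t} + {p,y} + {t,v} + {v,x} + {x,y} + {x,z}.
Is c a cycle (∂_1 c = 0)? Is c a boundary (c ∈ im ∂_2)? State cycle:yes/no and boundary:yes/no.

n_0=10 n_1=44 n_2=70 n_3=26  [Z2]
∂1: piv[ef,eg,ei,ep,et,ev,ex,ey,ez] rk=9  ker:fi,fp,ft,fv,fx,fy,fz,gi,gp,gt,gv,gx,gy,gz,ip,it,iv,ix,iy,iz,pt,pv,px,py,pz,tv,tx,ty,tz,vx,vy,vz,xy,xz,yz
∂2: piv[efi,eft,efx,efy,efz,egp,egv,egx,egy,egz,eit,eix,eiy,epv,epy,etv,etx,ety,evy,exy,exz,fip,fiv,fpx,ftv,ftz,fyz,giz,gpt,gpz,gtz,ipt,ipz,ivx,ivz] rk=35  ker:fit,fix,fiy,ftx,fty,fvy,fxy,gpv,gpy,gvy,gxz,ipx,itv,itx,itz,ivy,ixy,ixz,iyz,ptx,pty,ptz,pvy,pvz,pxy,pxz,pyz,tvx,tvy,tvz,txy,txz,tyz,vxz,vyz
∂3: piv[efit,eftx,efty,efxy,egpv,egpy,egvy,eixy,epvy,etxy,fivy,ftvy,ftyz,gptz,iptx,iptz,ipxz,itvx,itvz,itxz,ivxz,ptxy,pvyz] rk=23  ker:ftxy,gpvy,tvxz
∂1c = 0
c vs im∂2: reduces to 0 ⇒ boundary

cycle:yes boundary:yes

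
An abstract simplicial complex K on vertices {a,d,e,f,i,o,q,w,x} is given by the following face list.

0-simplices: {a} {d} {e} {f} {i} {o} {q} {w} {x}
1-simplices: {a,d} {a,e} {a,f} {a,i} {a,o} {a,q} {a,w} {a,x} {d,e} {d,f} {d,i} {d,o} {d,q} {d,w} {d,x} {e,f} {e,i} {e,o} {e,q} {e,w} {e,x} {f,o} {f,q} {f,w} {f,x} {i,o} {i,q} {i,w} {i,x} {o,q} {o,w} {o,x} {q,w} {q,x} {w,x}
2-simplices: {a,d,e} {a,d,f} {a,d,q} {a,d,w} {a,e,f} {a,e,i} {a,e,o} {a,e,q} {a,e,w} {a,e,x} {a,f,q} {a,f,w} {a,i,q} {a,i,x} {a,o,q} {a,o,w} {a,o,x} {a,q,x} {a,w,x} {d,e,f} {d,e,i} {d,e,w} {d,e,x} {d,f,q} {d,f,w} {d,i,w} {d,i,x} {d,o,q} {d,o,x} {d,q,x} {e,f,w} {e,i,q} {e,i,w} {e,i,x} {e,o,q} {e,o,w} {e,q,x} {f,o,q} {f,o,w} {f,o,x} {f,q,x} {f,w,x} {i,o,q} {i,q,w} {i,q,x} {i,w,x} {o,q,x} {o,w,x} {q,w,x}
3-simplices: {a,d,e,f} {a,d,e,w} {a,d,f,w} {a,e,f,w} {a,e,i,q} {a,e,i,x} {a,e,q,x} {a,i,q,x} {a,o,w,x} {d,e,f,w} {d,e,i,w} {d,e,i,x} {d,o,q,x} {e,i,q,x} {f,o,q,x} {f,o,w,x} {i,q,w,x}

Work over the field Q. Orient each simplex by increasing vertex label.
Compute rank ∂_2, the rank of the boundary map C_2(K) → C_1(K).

n_0=9 n_1=35 n_2=49 n_3=17  [Q]
∂1: piv[ad,ae,af,ai,ao,aq,aw,ax] rk=8  ker:de,df,di,do,dq,dw,dx,ef,ei,eo,eq,ew,ex,fo,fq,fw,fx,io,iq,iw,ix,oq,ow,ox,qw,qx,wx
∂2: piv[ade,adf,adq,adw,aef,aei,aeo,aeq,aew,aex,afq,afw,aiq,aix,aoq,aow,aox,aqx,awx,dei,dex,diw,doq,foq,fox,ioq,iqw] rk=27  ker:def,dew,dfq,dfw,dix,dox,dqx,efw,eiq,eiw,eix,eoq,eow,eqx,fow,fqx,fwx,iqx,iwx,oqx,owx,qwx
∂3: piv[adef,adew,adfw,aefw,aeiq,aeix,aeqx,aiqx,aowx,deiw,deix,doqx,foqx,fowx,iqwx] rk=15  ker:defw,eiqx
rk∂_2=27

rank∂_2=27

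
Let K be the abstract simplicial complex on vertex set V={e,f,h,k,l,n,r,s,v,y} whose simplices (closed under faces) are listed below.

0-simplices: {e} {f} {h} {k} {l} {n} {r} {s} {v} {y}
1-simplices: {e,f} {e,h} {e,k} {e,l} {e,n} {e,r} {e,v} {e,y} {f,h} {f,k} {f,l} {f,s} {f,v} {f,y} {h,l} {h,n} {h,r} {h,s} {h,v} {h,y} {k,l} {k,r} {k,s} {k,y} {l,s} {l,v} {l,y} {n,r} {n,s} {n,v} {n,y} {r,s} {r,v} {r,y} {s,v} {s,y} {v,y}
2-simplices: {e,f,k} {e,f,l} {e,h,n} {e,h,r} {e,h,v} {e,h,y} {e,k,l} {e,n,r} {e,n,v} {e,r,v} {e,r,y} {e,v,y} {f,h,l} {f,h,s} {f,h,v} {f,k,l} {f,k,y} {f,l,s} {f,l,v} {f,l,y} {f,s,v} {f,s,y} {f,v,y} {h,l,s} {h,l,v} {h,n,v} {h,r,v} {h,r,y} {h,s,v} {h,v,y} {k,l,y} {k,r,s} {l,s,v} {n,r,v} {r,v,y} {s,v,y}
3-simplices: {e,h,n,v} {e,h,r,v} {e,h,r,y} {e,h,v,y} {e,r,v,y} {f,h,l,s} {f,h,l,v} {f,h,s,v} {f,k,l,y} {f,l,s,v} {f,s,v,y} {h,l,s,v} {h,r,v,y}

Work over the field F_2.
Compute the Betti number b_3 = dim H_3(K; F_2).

n_0=10 n_1=37 n_2=36 n_3=13  [Z2]
∂1: piv[ef,eh,ek,el,en,er,ev,ey,fs] rk=9  ker:fh,fk,fl,fv,fy,hl,hn,hr,hs,hv,hy,kl,kr,ks,ky,ls,lv,ly,nr,ns,nv,ny,rs,rv,ry,sv,sy,vy
∂2: piv[efk,efl,ehn,ehr,ehv,ehy,ekl,enr,env,erv,ery,evy,fhl,fhs,fhv,fky,fls,flv,fly,fsv,fsy,fvy,krs] rk=23  ker:fkl,hls,hlv,hnv,hrv,hry,hsv,hvy,kly,lsv,nrv,rvy,svy
∂3: piv[ehnv,ehrv,ehry,ehvy,ervy,fhls,fhlv,fhsv,fkly,flsv,fsvy] rk=11  ker:hlsv,hrvy
b_3=(13−11)−0=2

b_3=2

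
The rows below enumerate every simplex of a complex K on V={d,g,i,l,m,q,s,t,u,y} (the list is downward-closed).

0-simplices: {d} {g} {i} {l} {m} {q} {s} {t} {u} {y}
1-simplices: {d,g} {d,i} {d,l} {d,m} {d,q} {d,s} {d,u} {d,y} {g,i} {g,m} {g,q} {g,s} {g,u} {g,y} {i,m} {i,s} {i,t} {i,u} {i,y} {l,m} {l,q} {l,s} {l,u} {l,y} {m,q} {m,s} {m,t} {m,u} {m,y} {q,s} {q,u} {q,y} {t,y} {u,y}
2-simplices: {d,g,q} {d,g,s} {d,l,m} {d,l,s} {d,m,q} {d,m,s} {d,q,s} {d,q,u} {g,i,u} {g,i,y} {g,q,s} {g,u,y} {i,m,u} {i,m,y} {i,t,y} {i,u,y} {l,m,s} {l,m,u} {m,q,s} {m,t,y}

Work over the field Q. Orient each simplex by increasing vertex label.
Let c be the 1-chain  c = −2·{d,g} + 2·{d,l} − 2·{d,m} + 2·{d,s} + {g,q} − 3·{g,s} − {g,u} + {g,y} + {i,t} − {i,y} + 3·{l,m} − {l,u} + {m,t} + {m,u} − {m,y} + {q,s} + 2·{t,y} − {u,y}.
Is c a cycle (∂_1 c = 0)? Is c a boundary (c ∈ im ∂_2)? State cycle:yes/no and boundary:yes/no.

n_0=10 n_1=34 n_2=20  [Q]
∂1: piv[dg,di,dl,dm,dq,ds,du,dy,it] rk=9  ker:gi,gm,gq,gs,gu,gy,im,is,iu,iy,lm,lq,ls,lu,ly,mq,ms,mt,mu,my,qs,qu,qy,ty,uy
∂2: piv[dgq,dgs,dlm,dls,dmq,dms,dqs,dqu,giu,giy,guy,imu,imy,ity,lmu,mty] rk=16  ker:gqs,iuy,lms,mqs
∂1c = 0
c vs im∂2: reduces to 0 ⇒ boundary

cycle:yes boundary:yes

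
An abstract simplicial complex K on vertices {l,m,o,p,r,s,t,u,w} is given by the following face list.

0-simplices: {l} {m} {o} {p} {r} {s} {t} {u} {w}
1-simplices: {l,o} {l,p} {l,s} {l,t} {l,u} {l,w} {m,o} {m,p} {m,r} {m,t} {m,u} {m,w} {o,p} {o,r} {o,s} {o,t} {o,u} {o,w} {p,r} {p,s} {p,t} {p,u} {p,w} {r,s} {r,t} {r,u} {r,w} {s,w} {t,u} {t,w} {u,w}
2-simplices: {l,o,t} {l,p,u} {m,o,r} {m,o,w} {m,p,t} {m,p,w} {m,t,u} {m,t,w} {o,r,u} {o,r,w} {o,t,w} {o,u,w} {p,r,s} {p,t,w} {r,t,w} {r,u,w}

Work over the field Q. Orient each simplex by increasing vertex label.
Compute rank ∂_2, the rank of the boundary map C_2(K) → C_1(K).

rank∂_2=14

n_0=9 n_1=31 n_2=16  [Q]
∂1: piv[lo,lp,ls,lt,lu,lw,mo,mr] rk=8  ker:mp,mt,mu,mw,op,or,os,ot,ou,ow,pr,ps,pt,pu,pw,rs,rt,ru,rw,sw,tu,tw,uw
∂2: piv[lot,lpu,mor,mow,mpt,mpw,mtu,mtw,oru,orw,otw,ouw,prs,rtw] rk=14  ker:ptw,ruw
rk∂_2=14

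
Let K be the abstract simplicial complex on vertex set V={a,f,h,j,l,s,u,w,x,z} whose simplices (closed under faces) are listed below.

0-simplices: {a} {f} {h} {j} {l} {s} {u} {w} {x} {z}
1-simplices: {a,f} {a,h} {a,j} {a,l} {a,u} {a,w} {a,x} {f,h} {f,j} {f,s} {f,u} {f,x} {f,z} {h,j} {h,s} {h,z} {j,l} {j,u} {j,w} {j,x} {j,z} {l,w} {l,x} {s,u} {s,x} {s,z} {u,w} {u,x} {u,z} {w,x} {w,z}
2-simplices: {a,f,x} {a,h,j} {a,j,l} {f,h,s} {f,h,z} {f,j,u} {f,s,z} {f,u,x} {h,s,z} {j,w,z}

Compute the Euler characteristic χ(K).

n_0=10 n_1=31 n_2=10
χ=+10−31+10=-11

χ(K)=-11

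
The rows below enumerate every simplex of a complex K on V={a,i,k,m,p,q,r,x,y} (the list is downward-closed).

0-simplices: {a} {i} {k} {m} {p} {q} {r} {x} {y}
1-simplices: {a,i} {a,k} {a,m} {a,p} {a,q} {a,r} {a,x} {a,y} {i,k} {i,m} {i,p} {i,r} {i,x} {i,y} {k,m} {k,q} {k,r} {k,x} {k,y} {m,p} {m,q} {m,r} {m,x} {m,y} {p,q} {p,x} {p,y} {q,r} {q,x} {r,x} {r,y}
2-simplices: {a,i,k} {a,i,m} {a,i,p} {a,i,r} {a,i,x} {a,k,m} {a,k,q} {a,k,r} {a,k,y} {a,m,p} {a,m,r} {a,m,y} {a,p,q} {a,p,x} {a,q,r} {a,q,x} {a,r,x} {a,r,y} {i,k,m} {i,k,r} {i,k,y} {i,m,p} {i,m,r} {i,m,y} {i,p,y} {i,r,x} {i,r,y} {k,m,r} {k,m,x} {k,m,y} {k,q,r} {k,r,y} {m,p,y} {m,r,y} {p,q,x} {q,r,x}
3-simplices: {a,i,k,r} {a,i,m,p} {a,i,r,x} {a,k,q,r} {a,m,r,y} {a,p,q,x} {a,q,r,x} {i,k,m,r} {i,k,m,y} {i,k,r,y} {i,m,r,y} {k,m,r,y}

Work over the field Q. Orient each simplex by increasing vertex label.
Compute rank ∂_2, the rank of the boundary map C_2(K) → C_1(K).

rank∂_2=21

n_0=9 n_1=31 n_2=36 n_3=12  [Q]
∂1: piv[ai,ak,am,ap,aq,ar,ax,ay] rk=8  ker:ik,im,ip,ir,ix,iy,km,kq,kr,kx,ky,mp,mq,mr,mx,my,pq,px,py,qr,qx,rx,ry
∂2: piv[aik,aim,aip,air,aix,akm,akq,akr,aky,amp,amr,amy,apq,apx,aqr,aqx,arx,ary,iky,ipy,kmx] rk=21  ker:ikm,ikr,imp,imr,imy,irx,iry,kmr,kmy,kqr,kry,mpy,mry,pqx,qrx
∂3: piv[aikr,aimp,airx,akqr,amry,apqx,aqrx,ikmr,ikmy,ikry,imry] rk=11  ker:kmry
rk∂_2=21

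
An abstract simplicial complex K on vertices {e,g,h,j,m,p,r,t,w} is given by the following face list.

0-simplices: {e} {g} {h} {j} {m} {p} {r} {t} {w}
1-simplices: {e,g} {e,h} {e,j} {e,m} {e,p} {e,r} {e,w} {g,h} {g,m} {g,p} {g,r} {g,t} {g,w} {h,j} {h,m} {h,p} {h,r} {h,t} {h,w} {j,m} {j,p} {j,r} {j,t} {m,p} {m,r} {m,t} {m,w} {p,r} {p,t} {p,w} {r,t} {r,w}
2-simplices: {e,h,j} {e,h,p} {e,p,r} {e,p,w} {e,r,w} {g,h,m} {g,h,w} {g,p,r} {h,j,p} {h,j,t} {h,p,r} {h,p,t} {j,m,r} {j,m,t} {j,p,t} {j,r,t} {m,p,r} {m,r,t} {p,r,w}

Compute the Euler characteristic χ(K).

n_0=9 n_1=32 n_2=19
χ=+9−32+19=-4

χ(K)=-4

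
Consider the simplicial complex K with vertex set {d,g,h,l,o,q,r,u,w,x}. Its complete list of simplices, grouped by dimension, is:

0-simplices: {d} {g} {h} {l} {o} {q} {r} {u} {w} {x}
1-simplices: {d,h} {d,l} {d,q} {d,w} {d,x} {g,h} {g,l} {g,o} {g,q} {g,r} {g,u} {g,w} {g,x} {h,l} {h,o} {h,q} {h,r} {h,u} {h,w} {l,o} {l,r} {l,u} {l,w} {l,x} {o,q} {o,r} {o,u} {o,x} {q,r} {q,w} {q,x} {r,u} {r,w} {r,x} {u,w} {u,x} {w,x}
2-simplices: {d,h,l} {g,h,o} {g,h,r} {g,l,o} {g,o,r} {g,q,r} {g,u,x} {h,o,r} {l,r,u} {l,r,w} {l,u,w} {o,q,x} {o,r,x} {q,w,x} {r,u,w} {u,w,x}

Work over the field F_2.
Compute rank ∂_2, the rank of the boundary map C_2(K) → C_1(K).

n_0=10 n_1=37 n_2=16  [Z2]
∂1: piv[dh,dl,dq,dw,dx,gh,go,gr,gu] rk=9  ker:gl,gq,gw,gx,hl,ho,hq,hr,hu,hw,lo,lr,lu,lw,lx,oq,or,ou,ox,qr,qw,qx,ru,rw,rx,uw,ux,wx
∂2: piv[dhl,gho,ghr,glo,gor,gqr,gux,lru,lrw,luw,oqx,orx,qwx,uwx] rk=14  ker:hor,ruw
rk∂_2=14

rank∂_2=14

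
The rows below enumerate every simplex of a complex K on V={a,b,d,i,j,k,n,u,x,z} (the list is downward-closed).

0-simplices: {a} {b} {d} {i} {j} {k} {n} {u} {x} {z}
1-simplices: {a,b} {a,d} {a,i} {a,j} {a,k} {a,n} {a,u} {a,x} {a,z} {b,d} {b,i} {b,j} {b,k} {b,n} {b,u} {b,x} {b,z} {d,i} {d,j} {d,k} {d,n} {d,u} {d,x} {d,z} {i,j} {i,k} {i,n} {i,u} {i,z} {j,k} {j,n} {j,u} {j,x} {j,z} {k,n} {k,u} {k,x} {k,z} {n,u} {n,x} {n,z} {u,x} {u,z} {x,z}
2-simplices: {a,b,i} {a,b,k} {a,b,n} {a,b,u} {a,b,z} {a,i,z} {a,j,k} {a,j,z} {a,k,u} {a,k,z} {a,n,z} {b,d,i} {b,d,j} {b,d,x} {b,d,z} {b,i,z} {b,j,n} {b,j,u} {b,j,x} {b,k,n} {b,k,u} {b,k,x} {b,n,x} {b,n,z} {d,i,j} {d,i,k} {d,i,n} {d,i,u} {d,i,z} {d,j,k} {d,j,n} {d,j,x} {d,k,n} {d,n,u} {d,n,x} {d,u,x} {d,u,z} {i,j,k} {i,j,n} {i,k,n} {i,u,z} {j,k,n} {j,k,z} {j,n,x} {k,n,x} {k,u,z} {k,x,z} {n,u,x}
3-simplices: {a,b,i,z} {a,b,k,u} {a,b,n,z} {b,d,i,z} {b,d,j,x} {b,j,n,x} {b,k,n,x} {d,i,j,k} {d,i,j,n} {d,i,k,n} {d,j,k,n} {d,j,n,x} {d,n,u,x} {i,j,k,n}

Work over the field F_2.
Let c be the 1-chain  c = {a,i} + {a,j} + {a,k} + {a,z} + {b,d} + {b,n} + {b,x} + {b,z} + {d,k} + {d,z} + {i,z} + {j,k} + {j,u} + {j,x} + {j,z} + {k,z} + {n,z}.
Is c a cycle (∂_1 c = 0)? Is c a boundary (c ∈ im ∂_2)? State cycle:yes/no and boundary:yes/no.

cycle:no boundary:no

n_0=10 n_1=44 n_2=48 n_3=14  [Z2]
∂1: piv[ab,ad,ai,aj,ak,an,au,ax,az] rk=9  ker:bd,bi,bj,bk,bn,bu,bx,bz,di,dj,dk,dn,du,dx,dz,ij,ik,in,iu,iz,jk,jn,ju,jx,jz,kn,ku,kx,kz,nu,nx,nz,ux,uz,xz
∂2: piv[abi,abk,abn,abu,abz,aiz,ajk,ajz,aku,akz,anz,bdi,bdj,bdx,bdz,bjn,bju,bjx,bkn,bkx,bnx,dij,dik,din,diu,djk,djn,dkn,dnu,dux,duz,kuz,kxz] rk=33  ker:biz,bku,bnz,diz,djx,dnx,ijk,ijn,ikn,iuz,jkn,jkz,jnx,knx,nux
∂3: piv[abiz,abku,abnz,bdiz,bdjx,bjnx,bknx,dijk,dijn,dikn,djkn,djnx,dnux] rk=13  ker:ijkn
∂1c = {d} + {j} + {u} + {z}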